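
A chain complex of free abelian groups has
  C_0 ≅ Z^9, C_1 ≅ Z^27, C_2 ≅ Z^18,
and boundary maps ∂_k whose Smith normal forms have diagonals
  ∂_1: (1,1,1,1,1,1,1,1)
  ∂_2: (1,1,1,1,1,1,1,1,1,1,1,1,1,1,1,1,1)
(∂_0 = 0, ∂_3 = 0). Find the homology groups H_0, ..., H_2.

H_0: b_0 = 9 − 0 − 8 = 1; torsion from ∂_1 factors > 1: none. So H_0 ≅ Z.
H_1: b_1 = 27 − 8 − 17 = 2; torsion from ∂_2 factors > 1: none. So H_1 ≅ Z^2.
H_2: b_2 = 18 − 17 − 0 = 1; torsion from ∂_3 factors > 1: none. So H_2 ≅ Z.

H_0 ≅ Z,  H_1 ≅ Z^2,  H_2 ≅ Z.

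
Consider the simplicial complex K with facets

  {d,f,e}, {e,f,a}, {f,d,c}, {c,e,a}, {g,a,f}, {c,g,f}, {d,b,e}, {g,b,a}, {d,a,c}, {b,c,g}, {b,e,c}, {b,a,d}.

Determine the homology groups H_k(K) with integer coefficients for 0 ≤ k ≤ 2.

H_0 = Z,  H_1 = Z/2,  H_2 = 0.

Take the total order a < b < c < d < e < f < g on the vertex set. Then K (dimension 2) consists of the simplices:

  0-simplices (7): a, b, c, d, e, f, g
  1-simplices (18): ab, ac, ad, ae, af, ag, bc, bd, be, bg, cd, ce, cf, cg, de, df, ef, fg
  2-simplices (12): abd, abg, acd, ace, aef, afg, bce, bcg, bde, cdf, cfg, def

Hence C_0 ≅ Z^7, C_1 ≅ Z^18, C_2 ≅ Z^12.

∂_1: C_1 → C_0 is given by ∂[p,q] = [q] − [p]. For instance
  ∂ab = b − a.
This gives a 7×18 integer matrix of rank 6; reducing to Smith normal form yields diagonal entries (1,1,1,1,1,1).

Boundary ∂_2: C_2 → C_1 sends each 2-simplex [p,q,r] to [q,r] − [p,r] + [p,q]. For instance
  ∂bce = ce − be + bc,
  ∂acd = cd − ad + ac.
The 18×12 boundary matrix has rank 12 and Smith normal form diag(1,1,1,1,1,1,1,1,1,1,1,2).

Reading off H_k = ker ∂_k / im ∂_{k+1}:

  H_0: rank C_0 − rank ∂_1 = 7 − 6 = 1, and the invariant factors of ∂_1 are all 1, so H_0 ≅ Z.
  H_1: rank ker ∂_1 − rank ∂_2 = (18 − 6) − 12 = 0, and ∂_2 has invariant factor 2 > 1, so H_1 ≅ Z/2.
  H_2: rank ker ∂_2 − rank ∂_3 = (12 − 12) − 0 = 0, and there is no ∂_3, so H_2 ≅ 0.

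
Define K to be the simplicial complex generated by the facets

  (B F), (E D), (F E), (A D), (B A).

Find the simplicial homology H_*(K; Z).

H_0 = Z,  H_1 = Z.

We work with the vertex ordering A < B < D < E < F. The simplices of K, each written with vertices in increasing order, are:

  0-simplices (5): A, B, D, E, F
  1-simplices (5): AB, AD, BF, DE, EF

so the chain groups are C_0 ≅ Z^5, C_1 ≅ Z^5.

∂_1: C_1 → C_0 is given by ∂[p,q] = [q] − [p].
The 5×5 boundary matrix has rank 4 and Smith normal form diag(1,1,1,1).

Now H_k = ker ∂_k / im ∂_{k+1}, so:

  H_0: rank C_0 − rank ∂_1 = 5 − 4 = 1, and the invariant factors of ∂_1 are all 1, so H_0 ≅ Z.
  H_1: rank ker ∂_1 − rank ∂_2 = (5 − 4) − 0 = 1, and there is no ∂_2, so H_1 ≅ Z.

As a check, the Euler characteristic is 5 − 5 = 0, which agrees with 1 − 1 = 0.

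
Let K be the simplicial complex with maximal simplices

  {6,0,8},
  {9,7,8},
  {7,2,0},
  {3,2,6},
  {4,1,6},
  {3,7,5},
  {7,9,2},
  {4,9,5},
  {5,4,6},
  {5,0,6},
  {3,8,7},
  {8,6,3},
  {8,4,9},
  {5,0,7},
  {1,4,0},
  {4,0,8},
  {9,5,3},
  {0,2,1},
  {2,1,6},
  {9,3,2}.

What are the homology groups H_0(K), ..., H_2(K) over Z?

H_0 ≅ Z,  H_1 ≅ Z × Z/2,  H_2 = 0.

Take the total order 0 < 1 < 2 < 3 < 4 < 5 < 6 < 7 < 8 < 9 on the vertex set. Then K (dimension 2) consists of the simplices:

  0-simplices (10): [0], [1], [2], [3], [4], [5], [6], [7], [8], [9]
  1-simplices (30): (30 of them)
  2-simplices (20): (20 of them)

Hence C_0 ≅ Z^10, C_1 ≅ Z^30, C_2 ≅ Z^20.

∂_1: C_1 → C_0 is given by ∂[p,q] = [q] − [p]. For instance
  ∂[0,5] = [5] − [0].
This gives a 10×30 integer matrix of rank 9; reducing to Smith normal form yields diagonal entries (1,1,1,1,1,1,1,1,1).

∂_2: C_2 → C_1 acts by ∂[p,q,r] = [q,r] − [p,r] + [p,q]. For instance
  ∂[0,5,6] = [5,6] − [0,6] + [0,5],
  ∂[0,4,8] = [4,8] − [0,8] + [0,4].
The 30×20 boundary matrix has rank 20 and Smith normal form diag(1,1,1,1,1,1,1,1,1,1,1,1,1,1,1,1,1,1,1,2).

From H_k ≅ ker(∂_k) / im(∂_{k+1}) we obtain:

  H_0: rank C_0 − rank ∂_1 = 10 − 9 = 1, and the invariant factors of ∂_1 are all 1, so H_0 = Z.
  H_1: rank ker ∂_1 − rank ∂_2 = (30 − 9) − 20 = 1, and ∂_2 has invariant factor 2 > 1, so H_1 = Z × Z/2.
  H_2: rank ker ∂_2 − rank ∂_3 = (20 − 20) − 0 = 0, and there is no ∂_3, so H_2 = 0.

As a check, the Euler characteristic is 10 − 30 + 20 = 0, which agrees with 1 − 1 + 0 = 0.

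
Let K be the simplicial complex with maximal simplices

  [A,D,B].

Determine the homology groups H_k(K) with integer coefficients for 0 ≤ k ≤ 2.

Order the vertices as A < B < D. Listing each simplex with vertices in this order, K has dimension 2 with simplices:

  0-simplices (3): A, B, D
  1-simplices (3): AB, AD, BD
  2-simplices (1): ABD

Hence C_0 ≅ Z^3, C_1 ≅ Z^3, C_2 ≅ Z^1.

∂_1: C_1 → C_0 is given by ∂[p,q] = [q] − [p].
The 3×3 boundary matrix has rank 2 and Smith normal form diag(1,1).

The boundary map ∂_2: C_2 → C_1 acts by ∂[p,q,r] = [q,r] − [p,r] + [p,q]. For instance
  ∂ABD = BD − AD + AB.
The 3×1 boundary matrix has rank 1 and Smith normal form diag(1).

From H_k ≅ ker(∂_k) / im(∂_{k+1}) we obtain:

  H_0: rank C_0 − rank ∂_1 = 3 − 2 = 1, and the invariant factors of ∂_1 are all 1, so H_0 ≅ Z.
  H_1: rank ker ∂_1 − rank ∂_2 = (3 − 2) − 1 = 0, and the invariant factors of ∂_2 are all 1, so H_1 ≅ 0.
  H_2: rank ker ∂_2 − rank ∂_3 = (1 − 1) − 0 = 0, and there is no ∂_3, so H_2 ≅ 0.

As a check, the Euler characteristic is 3 − 3 + 1 = 1, which agrees with 1 − 0 + 0 = 1.

H_0 ≅ Z,  H_1 = 0,  H_2 = 0.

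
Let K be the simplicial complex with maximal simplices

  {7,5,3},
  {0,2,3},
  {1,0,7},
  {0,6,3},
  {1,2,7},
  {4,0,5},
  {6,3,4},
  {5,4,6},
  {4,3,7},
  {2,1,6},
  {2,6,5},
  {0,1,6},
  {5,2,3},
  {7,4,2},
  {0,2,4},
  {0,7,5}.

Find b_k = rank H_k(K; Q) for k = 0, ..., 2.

Take the total order 0 < 1 < 2 < 3 < 4 < 5 < 6 < 7 on the vertex set. Then K (dimension 2) consists of the simplices:

  0-simplices (8): [0], [1], [2], [3], [4], [5], [6], [7]
  1-simplices (24): (24 of them)
  2-simplices (16): [0,1,6], [0,1,7], [0,2,3], [0,2,4], [0,3,6], [0,4,5], [0,5,7], [1,2,6], [1,2,7], [2,3,5], [2,4,7], [2,5,6], [3,4,6], [3,4,7], [3,5,7], [4,5,6]

so the chain groups are C_0 ≅ Z^8, C_1 ≅ Z^24, C_2 ≅ Z^16.

The boundary map ∂_1: C_1 → C_0 sends each edge [p,q] (with p < q) to q − p.
As a 8×24 matrix over Z this has rank 7, with invariant factors (1,1,1,1,1,1,1).

∂_2: C_2 → C_1 acts by ∂[p,q,r] = [q,r] − [p,r] + [p,q]. For instance
  ∂[0,1,7] = [1,7] − [0,7] + [0,1],
  ∂[3,4,6] = [4,6] − [3,6] + [3,4].
The 24×16 boundary matrix has rank 15 and Smith normal form diag(1,1,1,1,1,1,1,1,1,1,1,1,1,1,1).

Now H_k = ker ∂_k / im ∂_{k+1}, so:

  H_0: rank C_0 − rank ∂_1 = 8 − 7 = 1, and the invariant factors of ∂_1 are all 1, so H_0 ≅ Z.
  H_1: rank ker ∂_1 − rank ∂_2 = (24 − 7) − 15 = 2, and the invariant factors of ∂_2 are all 1, so H_1 ≅ Z^2.
  H_2: rank ker ∂_2 − rank ∂_3 = (16 − 15) − 0 = 1, and there is no ∂_3, so H_2 ≅ Z.

As a check, the Euler characteristic is 8 − 24 + 16 = 0, which agrees with 1 − 2 + 1 = 0.

Hence the Betti numbers are b_0 = 1, b_1 = 2, b_2 = 1.

b_0 = 1, b_1 = 2, b_2 = 1.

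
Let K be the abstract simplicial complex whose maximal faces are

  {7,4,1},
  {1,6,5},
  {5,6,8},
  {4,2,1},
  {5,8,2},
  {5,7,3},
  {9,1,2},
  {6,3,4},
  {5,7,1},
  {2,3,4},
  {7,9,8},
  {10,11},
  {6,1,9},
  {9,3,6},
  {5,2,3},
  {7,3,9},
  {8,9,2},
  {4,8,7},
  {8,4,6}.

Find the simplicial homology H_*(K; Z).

We work with the vertex ordering 1 < 2 < 3 < 4 < 5 < 6 < 7 < 8 < 9 < 10 < 11. The simplices of K, each written with vertices in increasing order, are:

  0-simplices (11): [1], [2], [3], [4], [5], [6], [7], [8], [9], [10], [11]
  1-simplices (28): (28 of them)
  2-simplices (18): [1,2,4], [1,2,9], [1,4,7], [1,5,6], [1,5,7], [1,6,9], [2,3,4], [2,3,5], [2,5,8], [2,8,9], [3,4,6], [3,5,7], [3,6,9], [3,7,9], [4,6,8], [4,7,8], [5,6,8], [7,8,9]

giving chain groups C_0 ≅ Z^11, C_1 ≅ Z^28, C_2 ≅ Z^18.

Boundary ∂_1: C_1 → C_0 maps an edge to its endpoints' difference, ∂[p,q] = q − p.
This gives a 11×28 integer matrix of rank 9; reducing to Smith normal form yields diagonal entries (1,1,1,1,1,1,1,1,1).

∂_2: C_2 → C_1 acts by ∂[p,q,r] = [q,r] − [p,r] + [p,q]. For instance
  ∂[3,6,9] = [6,9] − [3,9] + [3,6],
  ∂[1,2,4] = [2,4] − [1,4] + [1,2].
As a 28×18 matrix over Z this has rank 17, with invariant factors (1,1,1,1,1,1,1,1,1,1,1,1,1,1,1,1,1).

Reading off H_k = ker ∂_k / im ∂_{k+1}:

  H_0: rank C_0 − rank ∂_1 = 11 − 9 = 2, and the invariant factors of ∂_1 are all 1, so H_0 ≅ Z^2.
  H_1: rank ker ∂_1 − rank ∂_2 = (28 − 9) − 17 = 2, and the invariant factors of ∂_2 are all 1, so H_1 ≅ Z^2.
  H_2: rank ker ∂_2 − rank ∂_3 = (18 − 17) − 0 = 1, and there is no ∂_3, so H_2 ≅ Z.

As a check, the Euler characteristic is 11 − 28 + 18 = 1, which agrees with 2 − 2 + 1 = 1.
(K is a triangulation of the disjoint union of the torus T^2 and the 1-simplex.)

H_0 ≅ Z^2,  H_1 ≅ Z^2,  H_2 ≅ Z.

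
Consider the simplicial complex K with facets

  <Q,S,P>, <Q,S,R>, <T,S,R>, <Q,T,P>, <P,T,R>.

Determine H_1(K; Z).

H_1 = Z.

We work with the vertex ordering P < Q < R < S < T. The simplices of K, each written with vertices in increasing order, are:

  0-simplices (5): P, Q, R, S, T
  1-simplices (10): PQ, PR, PS, PT, QR, QS, QT, RS, RT, ST
  2-simplices (5): PQS, PQT, PRT, QRS, RST

so the chain groups are C_0 ≅ Z^5, C_1 ≅ Z^10, C_2 ≅ Z^5.

Boundary ∂_1: C_1 → C_0 maps an edge to its endpoints' difference, ∂[p,q] = q − p. For instance
  ∂PQ = Q − P.
The 5×10 boundary matrix has rank 4 and Smith normal form diag(1,1,1,1).

The boundary map ∂_2: C_2 → C_1 maps a triangle to the signed sum of its edges. For instance
  ∂PQT = QT − PT + PQ,
  ∂QRS = RS − QS + QR.
The 10×5 boundary matrix has rank 5 and Smith normal form diag(1,1,1,1,1).

Reading off H_k = ker ∂_k / im ∂_{k+1}:

  H_1: rank ker ∂_1 − rank ∂_2 = (10 − 4) − 5 = 1, and the invariant factors of ∂_2 are all 1, so H_1 = Z.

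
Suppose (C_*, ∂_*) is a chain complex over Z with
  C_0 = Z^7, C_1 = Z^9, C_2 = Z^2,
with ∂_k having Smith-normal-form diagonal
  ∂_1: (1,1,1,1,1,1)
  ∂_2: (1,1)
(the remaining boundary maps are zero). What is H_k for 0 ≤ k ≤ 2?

H_0 = Z,  H_1 = Z,  H_2 = 0.

H_0: b_0 = 7 − 0 − 6 = 1; torsion from ∂_1 factors > 1: none. So H_0 = Z.
H_1: b_1 = 9 − 6 − 2 = 1; torsion from ∂_2 factors > 1: none. So H_1 = Z.
H_2: b_2 = 2 − 2 − 0 = 0; torsion from ∂_3 factors > 1: none. So H_2 = 0.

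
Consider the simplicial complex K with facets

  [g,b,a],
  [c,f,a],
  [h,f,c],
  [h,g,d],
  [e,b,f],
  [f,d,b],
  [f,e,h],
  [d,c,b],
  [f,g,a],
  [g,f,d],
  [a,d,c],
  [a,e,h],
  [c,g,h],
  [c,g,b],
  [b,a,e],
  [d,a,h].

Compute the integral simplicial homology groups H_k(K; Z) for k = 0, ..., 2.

K has 8 vertices, 24 edges, 16 triangles.
rank ∂_0 = 0, rank ∂_1 = 7 ⇒ b_0 = 8 − 0 − 7 = 1; all invariant factors of ∂_1 are 1 so no torsion. So H_0 = Z.
rank ∂_1 = 7, rank ∂_2 = 15 ⇒ b_1 = 24 − 7 − 15 = 2; all invariant factors of ∂_2 are 1 so no torsion. So H_1 = Z^2.
rank ∂_2 = 15, rank ∂_3 = 0 ⇒ b_2 = 16 − 15 − 0 = 1. So H_2 = Z.

H_0 = Z,  H_1 = Z^2,  H_2 = Z.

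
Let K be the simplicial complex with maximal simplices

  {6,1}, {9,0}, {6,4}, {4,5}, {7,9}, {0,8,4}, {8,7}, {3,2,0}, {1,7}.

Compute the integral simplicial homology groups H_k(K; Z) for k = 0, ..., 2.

K has 10 vertices, 13 edges, 2 triangles.
rank ∂_0 = 0, rank ∂_1 = 9 ⇒ b_0 = 10 − 0 − 9 = 1; all invariant factors of ∂_1 are 1 so no torsion. So H_0 = Z.
rank ∂_1 = 9, rank ∂_2 = 2 ⇒ b_1 = 13 − 9 − 2 = 2; all invariant factors of ∂_2 are 1 so no torsion. So H_1 = Z^2.
rank ∂_2 = 2, rank ∂_3 = 0 ⇒ b_2 = 2 − 2 − 0 = 0. So H_2 = 0.

H_0 ≅ Z,  H_1 ≅ Z^2,  H_2 = 0.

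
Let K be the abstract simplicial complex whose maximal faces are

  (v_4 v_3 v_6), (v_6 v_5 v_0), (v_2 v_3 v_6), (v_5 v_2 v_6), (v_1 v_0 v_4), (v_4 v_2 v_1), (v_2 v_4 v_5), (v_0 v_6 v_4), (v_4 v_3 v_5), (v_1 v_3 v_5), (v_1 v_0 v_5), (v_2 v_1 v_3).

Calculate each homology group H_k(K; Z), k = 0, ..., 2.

H_0 = Z,  H_1 = Z/2,  H_2 = 0.

Take the total order v_0 < v_1 < v_2 < v_3 < v_4 < v_5 < v_6 on the vertex set. Then K (dimension 2) consists of the simplices:

  0-simplices (7): [v_0], [v_1], [v_2], [v_3], [v_4], [v_5], [v_6]
  1-simplices (18): (18 of them)
  2-simplices (12): (12 of them)

giving chain groups C_0 ≅ Z^7, C_1 ≅ Z^18, C_2 ≅ Z^12.

Boundary ∂_1: C_1 → C_0 maps an edge to its endpoints' difference, ∂[p,q] = q − p. For instance
  ∂[v_5,v_6] = [v_6] − [v_5].
This gives a 7×18 integer matrix of rank 6; reducing to Smith normal form yields diagonal entries (1,1,1,1,1,1).

∂_2: C_2 → C_1 sends each 2-simplex [p,q,r] to [q,r] − [p,r] + [p,q]. For instance
  ∂[v_0,v_5,v_6] = [v_5,v_6] − [v_0,v_6] + [v_0,v_5],
  ∂[v_0,v_1,v_4] = [v_1,v_4] − [v_0,v_4] + [v_0,v_1].
The 18×12 boundary matrix has rank 12 and Smith normal form diag(1,1,1,1,1,1,1,1,1,1,1,2).

Computing H_k = (kernel of ∂_k) / (image of ∂_{k+1}):

  H_0: rank C_0 − rank ∂_1 = 7 − 6 = 1, and the invariant factors of ∂_1 are all 1, so H_0 = Z.
  H_1: rank ker ∂_1 − rank ∂_2 = (18 − 6) − 12 = 0, and ∂_2 has invariant factor 2 > 1, so H_1 = Z/2.
  H_2: rank ker ∂_2 − rank ∂_3 = (12 − 12) − 0 = 0, and there is no ∂_3, so H_2 = 0.

As a check, the Euler characteristic is 7 − 18 + 12 = 1, which agrees with 1 − 0 + 0 = 1.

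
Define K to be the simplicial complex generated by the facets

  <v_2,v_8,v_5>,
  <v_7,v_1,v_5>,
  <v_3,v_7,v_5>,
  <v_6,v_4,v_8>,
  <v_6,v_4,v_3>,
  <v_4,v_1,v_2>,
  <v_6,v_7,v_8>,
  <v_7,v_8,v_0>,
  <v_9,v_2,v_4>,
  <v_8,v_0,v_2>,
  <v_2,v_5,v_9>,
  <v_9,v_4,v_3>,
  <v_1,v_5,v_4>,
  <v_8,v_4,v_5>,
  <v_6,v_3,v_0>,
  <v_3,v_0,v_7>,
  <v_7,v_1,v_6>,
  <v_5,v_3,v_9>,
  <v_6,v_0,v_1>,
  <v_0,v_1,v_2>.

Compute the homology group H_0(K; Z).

Fix the vertex order v_0 < v_1 < v_2 < v_3 < v_4 < v_5 < v_6 < v_7 < v_8 < v_9 and write every simplex with vertices in increasing order. Then dim K = 2 and the simplices of K are:

  0-simplices (10): [v_0], [v_1], [v_2], [v_3], [v_4], [v_5], [v_6], [v_7], [v_8], [v_9]
  1-simplices (30): (30 of them)
  2-simplices (20): (20 of them)

Hence C_0 ≅ Z^10, C_1 ≅ Z^30, C_2 ≅ Z^20.

Boundary ∂_1: C_1 → C_0 is given by ∂[p,q] = [q] − [p].
As a 10×30 matrix over Z this has rank 9, with invariant factors (1,1,1,1,1,1,1,1,1).

Boundary ∂_2: C_2 → C_1 maps a triangle to the signed sum of its edges. For instance
  ∂[v_2,v_4,v_9] = [v_4,v_9] − [v_2,v_9] + [v_2,v_4],
  ∂[v_0,v_2,v_8] = [v_2,v_8] − [v_0,v_8] + [v_0,v_2].
As a 30×20 matrix over Z this has rank 20, with invariant factors (1,1,1,1,1,1,1,1,1,1,1,1,1,1,1,1,1,1,1,2).

From H_k ≅ ker(∂_k) / im(∂_{k+1}) we obtain:

  H_0: rank C_0 − rank ∂_1 = 10 − 9 = 1, and the invariant factors of ∂_1 are all 1, so H_0 ≅ Z.

H_0 ≅ Z.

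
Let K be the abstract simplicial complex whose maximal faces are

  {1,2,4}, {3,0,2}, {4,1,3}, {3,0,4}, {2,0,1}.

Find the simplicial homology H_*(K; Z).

Fix the vertex order 0 < 1 < 2 < 3 < 4 and write every simplex with vertices in increasing order. Then dim K = 2 and the simplices of K are:

  0-simplices (5): [0], [1], [2], [3], [4]
  1-simplices (10): [0,1], [0,2], [0,3], [0,4], [1,2], [1,3], [1,4], [2,3], [2,4], [3,4]
  2-simplices (5): [0,1,2], [0,2,3], [0,3,4], [1,2,4], [1,3,4]

Hence C_0 ≅ Z^5, C_1 ≅ Z^10, C_2 ≅ Z^5.

The boundary map ∂_1: C_1 → C_0 is given by ∂[p,q] = [q] − [p].
The resulting 5×10 matrix has rank 4, and its Smith normal form has invariant factors (1,1,1,1).

∂_2: C_2 → C_1 acts by ∂[p,q,r] = [q,r] − [p,r] + [p,q]. For instance
  ∂[1,3,4] = [3,4] − [1,4] + [1,3],
  ∂[1,2,4] = [2,4] − [1,4] + [1,2].
This gives a 10×5 integer matrix of rank 5; reducing to Smith normal form yields diagonal entries (1,1,1,1,1).

From H_k ≅ ker(∂_k) / im(∂_{k+1}) we obtain:

  H_0: rank C_0 − rank ∂_1 = 5 − 4 = 1, and the invariant factors of ∂_1 are all 1, so H_0 ≅ Z.
  H_1: rank ker ∂_1 − rank ∂_2 = (10 − 4) − 5 = 1, and the invariant factors of ∂_2 are all 1, so H_1 ≅ Z.
  H_2: rank ker ∂_2 − rank ∂_3 = (5 − 5) − 0 = 0, and there is no ∂_3, so H_2 ≅ 0.

H_0 = Z,  H_1 = Z,  H_2 = 0.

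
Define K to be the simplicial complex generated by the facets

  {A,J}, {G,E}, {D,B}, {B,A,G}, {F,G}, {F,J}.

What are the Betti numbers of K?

b_0 = 1, b_1 = 1, b_2 = 0.

Take the total order A < B < D < E < F < G < J on the vertex set. Then K (dimension 2) consists of the simplices:

  0-simplices (7): A, B, D, E, F, G, J
  1-simplices (8): AB, AG, AJ, BD, BG, EG, FG, FJ
  2-simplices (1): ABG

Hence C_0 ≅ Z^7, C_1 ≅ Z^8, C_2 ≅ Z^1.

∂_1: C_1 → C_0 maps an edge to its endpoints' difference, ∂[p,q] = q − p.
This gives a 7×8 integer matrix of rank 6; reducing to Smith normal form yields diagonal entries (1,1,1,1,1,1).

The boundary map ∂_2: C_2 → C_1 acts by ∂[p,q,r] = [q,r] − [p,r] + [p,q]. For instance
  ∂ABG = BG − AG + AB.
This gives a 8×1 integer matrix of rank 1; reducing to Smith normal form yields diagonal entries (1).

Reading off H_k = ker ∂_k / im ∂_{k+1}:

  H_0: rank C_0 − rank ∂_1 = 7 − 6 = 1, and the invariant factors of ∂_1 are all 1, so H_0 ≅ Z.
  H_1: rank ker ∂_1 − rank ∂_2 = (8 − 6) − 1 = 1, and the invariant factors of ∂_2 are all 1, so H_1 ≅ Z.
  H_2: rank ker ∂_2 − rank ∂_3 = (1 − 1) − 0 = 0, and there is no ∂_3, so H_2 ≅ 0.

Hence the Betti numbers are b_0 = 1, b_1 = 1, b_2 = 0.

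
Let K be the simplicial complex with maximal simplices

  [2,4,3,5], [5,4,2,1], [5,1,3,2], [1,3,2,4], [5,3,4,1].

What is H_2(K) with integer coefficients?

H_2 = 0.

Take the total order 1 < 2 < 3 < 4 < 5 on the vertex set. Then K (dimension 3) consists of the simplices:

  0-simplices (5): [1], [2], [3], [4], [5]
  1-simplices (10): [1,2], [1,3], [1,4], [1,5], [2,3], [2,4], [2,5], [3,4], [3,5], [4,5]
  2-simplices (10): [1,2,3], [1,2,4], [1,2,5], [1,3,4], [1,3,5], [1,4,5], [2,3,4], [2,3,5], [2,4,5], [3,4,5]
  3-simplices (5): [1,2,3,4], [1,2,3,5], [1,2,4,5], [1,3,4,5], [2,3,4,5]

so the chain groups are C_0 ≅ Z^5, C_1 ≅ Z^10, C_2 ≅ Z^10, C_3 ≅ Z^5.

Boundary ∂_1: C_1 → C_0 is given by ∂[p,q] = [q] − [p]. For instance
  ∂[3,5] = [5] − [3].
This gives a 5×10 integer matrix of rank 4; reducing to Smith normal form yields diagonal entries (1,1,1,1).

Boundary ∂_2: C_2 → C_1 maps a triangle to the signed sum of its edges. For instance
  ∂[1,3,4] = [3,4] − [1,4] + [1,3],
  ∂[1,4,5] = [4,5] − [1,5] + [1,4].
The resulting 10×10 matrix has rank 6, and its Smith normal form has invariant factors (1,1,1,1,1,1).

∂_3: C_3 → C_2 sends each 3-simplex σ to the alternating sum Σ_i (−1)^i (σ with its i-th vertex removed). For instance
  ∂[2,3,4,5] = [3,4,5] − [2,4,5] + [2,3,5] − [2,3,4],
  ∂[1,2,4,5] = [2,4,5] − [1,4,5] + [1,2,5] − [1,2,4].
This gives a 10×5 integer matrix of rank 4; reducing to Smith normal form yields diagonal entries (1,1,1,1).

From H_k ≅ ker(∂_k) / im(∂_{k+1}) we obtain:

  H_2: rank ker ∂_2 − rank ∂_3 = (10 − 6) − 4 = 0, and the invariant factors of ∂_3 are all 1, so H_2 = 0.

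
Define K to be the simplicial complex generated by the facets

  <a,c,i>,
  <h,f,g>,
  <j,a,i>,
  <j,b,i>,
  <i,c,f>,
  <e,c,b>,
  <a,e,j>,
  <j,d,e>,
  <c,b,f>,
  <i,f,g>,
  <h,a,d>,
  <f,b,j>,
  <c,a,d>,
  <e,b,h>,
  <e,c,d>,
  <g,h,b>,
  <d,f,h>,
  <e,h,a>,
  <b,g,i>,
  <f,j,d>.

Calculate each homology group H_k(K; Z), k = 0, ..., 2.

We work with the vertex ordering a < b < c < d < e < f < g < h < i < j. The simplices of K, each written with vertices in increasing order, are:

  0-simplices (10): a, b, c, d, e, f, g, h, i, j
  1-simplices (30): ac, ad, ae, ah, ai, aj, bc, be, bf, bg, bh, bi, bj, cd, ce, cf, ci, de, df, dh, dj, eh, ej, fg, fh, fi, fj, gh, gi, ij
  2-simplices (20): acd, aci, adh, aeh, aej, aij, bce, bcf, beh, bfj, bgh, bgi, bij, cde, cfi, dej, dfh, dfj, fgh, fgi

giving chain groups C_0 ≅ Z^10, C_1 ≅ Z^30, C_2 ≅ Z^20.

The boundary map ∂_1: C_1 → C_0 maps an edge to its endpoints' difference, ∂[p,q] = q − p. For instance
  ∂aj = j − a.
This gives a 10×30 integer matrix of rank 9; reducing to Smith normal form yields diagonal entries (1,1,1,1,1,1,1,1,1).

Boundary ∂_2: C_2 → C_1 maps a triangle to the signed sum of its edges. For instance
  ∂acd = cd − ad + ac,
  ∂fgh = gh − fh + fg.
The 30×20 boundary matrix has rank 20 and Smith normal form diag(1,1,1,1,1,1,1,1,1,1,1,1,1,1,1,1,1,1,1,2).

Reading off H_k = ker ∂_k / im ∂_{k+1}:

  H_0: rank C_0 − rank ∂_1 = 10 − 9 = 1, and the invariant factors of ∂_1 are all 1, so H_0 = Z.
  H_1: rank ker ∂_1 − rank ∂_2 = (30 − 9) − 20 = 1, and ∂_2 has invariant factor 2 > 1, so H_1 = Z ⊕ Z/2Z.
  H_2: rank ker ∂_2 − rank ∂_3 = (20 − 20) − 0 = 0, and there is no ∂_3, so H_2 = 0.

H_0 ≅ Z,  H_1 ≅ Z ⊕ Z/2Z,  H_2 = 0.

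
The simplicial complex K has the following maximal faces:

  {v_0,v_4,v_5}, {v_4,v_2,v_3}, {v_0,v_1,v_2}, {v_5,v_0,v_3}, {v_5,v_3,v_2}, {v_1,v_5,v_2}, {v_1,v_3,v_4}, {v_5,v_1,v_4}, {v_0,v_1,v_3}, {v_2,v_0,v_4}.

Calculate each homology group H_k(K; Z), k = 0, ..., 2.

We work with the vertex ordering v_0 < v_1 < v_2 < v_3 < v_4 < v_5. The simplices of K, each written with vertices in increasing order, are:

  0-simplices (6): [v_0], [v_1], [v_2], [v_3], [v_4], [v_5]
  1-simplices (15): (15 of them)
  2-simplices (10): [v_0,v_1,v_2], [v_0,v_1,v_3], [v_0,v_2,v_4], [v_0,v_3,v_5], [v_0,v_4,v_5], [v_1,v_2,v_5], [v_1,v_3,v_4], [v_1,v_4,v_5], [v_2,v_3,v_4], [v_2,v_3,v_5]

so the chain groups are C_0 ≅ Z^6, C_1 ≅ Z^15, C_2 ≅ Z^10.

The boundary map ∂_1: C_1 → C_0 is given by ∂[p,q] = [q] − [p].
This gives a 6×15 integer matrix of rank 5; reducing to Smith normal form yields diagonal entries (1,1,1,1,1).

The boundary map ∂_2: C_2 → C_1 maps a triangle to the signed sum of its edges. For instance
  ∂[v_0,v_1,v_3] = [v_1,v_3] − [v_0,v_3] + [v_0,v_1],
  ∂[v_0,v_3,v_5] = [v_3,v_5] − [v_0,v_5] + [v_0,v_3].
As a 15×10 matrix over Z this has rank 10, with invariant factors (1,1,1,1,1,1,1,1,1,2).

Computing H_k = (kernel of ∂_k) / (image of ∂_{k+1}):

  H_0: rank C_0 − rank ∂_1 = 6 − 5 = 1, and the invariant factors of ∂_1 are all 1, so H_0 = Z.
  H_1: rank ker ∂_1 − rank ∂_2 = (15 − 5) − 10 = 0, and ∂_2 has invariant factor 2 > 1, so H_1 = Z/2.
  H_2: rank ker ∂_2 − rank ∂_3 = (10 − 10) − 0 = 0, and there is no ∂_3, so H_2 = 0.

H_0 = Z,  H_1 = Z/2,  H_2 = 0.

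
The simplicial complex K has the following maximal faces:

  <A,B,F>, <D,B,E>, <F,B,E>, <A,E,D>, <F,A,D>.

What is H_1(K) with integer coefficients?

We work with the vertex ordering A < B < D < E < F. The simplices of K, each written with vertices in increasing order, are:

  0-simplices (5): A, B, D, E, F
  1-simplices (10): AB, AD, AE, AF, BD, BE, BF, DE, DF, EF
  2-simplices (5): ABF, ADE, ADF, BDE, BEF

giving chain groups C_0 ≅ Z^5, C_1 ≅ Z^10, C_2 ≅ Z^5.

Boundary ∂_1: C_1 → C_0 is given by ∂[p,q] = [q] − [p].
The 5×10 boundary matrix has rank 4 and Smith normal form diag(1,1,1,1).

∂_2: C_2 → C_1 sends each 2-simplex [p,q,r] to [q,r] − [p,r] + [p,q]. For instance
  ∂BDE = DE − BE + BD,
  ∂BEF = EF − BF + BE.
The resulting 10×5 matrix has rank 5, and its Smith normal form has invariant factors (1,1,1,1,1).

Computing H_k = (kernel of ∂_k) / (image of ∂_{k+1}):

  H_1: rank ker ∂_1 − rank ∂_2 = (10 − 4) − 5 = 1, and the invariant factors of ∂_2 are all 1, so H_1 = Z.

(K is a triangulation of the Möbius band.)

H_1 = Z.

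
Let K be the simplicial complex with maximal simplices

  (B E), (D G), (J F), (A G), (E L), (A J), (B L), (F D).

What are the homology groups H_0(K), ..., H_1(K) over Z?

Order the vertices as A < B < D < E < F < G < J < L. Listing each simplex with vertices in this order, K has dimension 1 with simplices:

  0-simplices (8): A, B, D, E, F, G, J, L
  1-simplices (8): AG, AJ, BE, BL, DF, DG, EL, FJ

Hence C_0 ≅ Z^8, C_1 ≅ Z^8.

Boundary ∂_1: C_1 → C_0 is given by ∂[p,q] = [q] − [p]. For instance
  ∂DG = G − D.
As a 8×8 matrix over Z this has rank 6, with invariant factors (1,1,1,1,1,1).

Now H_k = ker ∂_k / im ∂_{k+1}, so:

  H_0: rank C_0 − rank ∂_1 = 8 − 6 = 2, and the invariant factors of ∂_1 are all 1, so H_0 ≅ Z^2.
  H_1: rank ker ∂_1 − rank ∂_2 = (8 − 6) − 0 = 2, and there is no ∂_2, so H_1 ≅ Z^2.

As a check, the Euler characteristic is 8 − 8 = 0, which agrees with 2 − 2 = 0.

H_0 = Z^2,  H_1 = Z^2.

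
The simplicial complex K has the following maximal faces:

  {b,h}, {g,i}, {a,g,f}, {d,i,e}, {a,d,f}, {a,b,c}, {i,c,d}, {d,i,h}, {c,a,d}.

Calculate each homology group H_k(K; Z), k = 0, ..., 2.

We work with the vertex ordering a < b < c < d < e < f < g < h < i. The simplices of K, each written with vertices in increasing order, are:

  0-simplices (9): a, b, c, d, e, f, g, h, i
  1-simplices (17): ab, ac, ad, af, ag, bc, bh, cd, ci, de, df, dh, di, ei, fg, gi, hi
  2-simplices (7): abc, acd, adf, afg, cdi, dei, dhi

giving chain groups C_0 ≅ Z^9, C_1 ≅ Z^17, C_2 ≅ Z^7.

The boundary map ∂_1: C_1 → C_0 is given by ∂[p,q] = [q] − [p].
The resulting 9×17 matrix has rank 8, and its Smith normal form has invariant factors (1,1,1,1,1,1,1,1).

Boundary ∂_2: C_2 → C_1 maps a triangle to the signed sum of its edges. For instance
  ∂afg = fg − ag + af,
  ∂adf = df − af + ad.
The resulting 17×7 matrix has rank 7, and its Smith normal form has invariant factors (1,1,1,1,1,1,1).

Computing H_k = (kernel of ∂_k) / (image of ∂_{k+1}):

  H_0: rank C_0 − rank ∂_1 = 9 − 8 = 1, and the invariant factors of ∂_1 are all 1, so H_0 ≅ Z.
  H_1: rank ker ∂_1 − rank ∂_2 = (17 − 8) − 7 = 2, and the invariant factors of ∂_2 are all 1, so H_1 ≅ Z^2.
  H_2: rank ker ∂_2 − rank ∂_3 = (7 − 7) − 0 = 0, and there is no ∂_3, so H_2 ≅ 0.

H_0 = Z,  H_1 = Z^2,  H_2 = 0.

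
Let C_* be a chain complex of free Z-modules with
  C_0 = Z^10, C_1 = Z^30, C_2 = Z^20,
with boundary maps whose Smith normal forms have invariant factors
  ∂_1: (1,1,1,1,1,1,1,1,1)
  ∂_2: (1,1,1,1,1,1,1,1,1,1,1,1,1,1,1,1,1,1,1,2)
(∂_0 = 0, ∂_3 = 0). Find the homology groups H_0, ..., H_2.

H_0: b_0 = 10 − 0 − 9 = 1; torsion from ∂_1 factors > 1: none. So H_0 ≅ Z.
H_1: b_1 = 30 − 9 − 20 = 1; torsion from ∂_2 factors > 1: [2]. So H_1 ≅ Z × Z/2.
H_2: b_2 = 20 − 20 − 0 = 0; torsion from ∂_3 factors > 1: none. So H_2 ≅ 0.

H_0 ≅ Z,  H_1 ≅ Z × Z/2,  H_2 = 0.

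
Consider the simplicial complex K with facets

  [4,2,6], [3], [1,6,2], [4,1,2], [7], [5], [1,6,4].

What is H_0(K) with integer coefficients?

H_0 = Z^4.

Take the total order 1 < 2 < 3 < 4 < 5 < 6 < 7 on the vertex set. Then K (dimension 2) consists of the simplices:

  0-simplices (7): [1], [2], [3], [4], [5], [6], [7]
  1-simplices (6): [1,2], [1,4], [1,6], [2,4], [2,6], [4,6]
  2-simplices (4): [1,2,4], [1,2,6], [1,4,6], [2,4,6]

Hence C_0 ≅ Z^7, C_1 ≅ Z^6, C_2 ≅ Z^4.

∂_1: C_1 → C_0 sends each edge [p,q] (with p < q) to q − p.
As a 7×6 matrix over Z this has rank 3, with invariant factors (1,1,1).

∂_2: C_2 → C_1 acts by ∂[p,q,r] = [q,r] − [p,r] + [p,q]. For instance
  ∂[2,4,6] = [4,6] − [2,6] + [2,4],
  ∂[1,2,4] = [2,4] − [1,4] + [1,2].
The 6×4 boundary matrix has rank 3 and Smith normal form diag(1,1,1).

Reading off H_k = ker ∂_k / im ∂_{k+1}:

  H_0: rank C_0 − rank ∂_1 = 7 − 3 = 4, and the invariant factors of ∂_1 are all 1, so H_0 ≅ Z^4.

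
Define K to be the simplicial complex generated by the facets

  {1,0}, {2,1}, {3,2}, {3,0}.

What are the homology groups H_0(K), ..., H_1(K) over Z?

H_0 ≅ Z,  H_1 ≅ Z.

Fix the vertex order 0 < 1 < 2 < 3 and write every simplex with vertices in increasing order. Then dim K = 1 and the simplices of K are:

  0-simplices (4): [0], [1], [2], [3]
  1-simplices (4): [0,1], [0,3], [1,2], [2,3]

so the chain groups are C_0 ≅ Z^4, C_1 ≅ Z^4.

Boundary ∂_1: C_1 → C_0 sends each edge [p,q] (with p < q) to q − p. For instance
  ∂[2,3] = [3] − [2].
As a 4×4 matrix over Z this has rank 3, with invariant factors (1,1,1).

Reading off H_k = ker ∂_k / im ∂_{k+1}:

  H_0: rank C_0 − rank ∂_1 = 4 − 3 = 1, and the invariant factors of ∂_1 are all 1, so H_0 = Z.
  H_1: rank ker ∂_1 − rank ∂_2 = (4 − 3) − 0 = 1, and there is no ∂_2, so H_1 = Z.

As a check, the Euler characteristic is 4 − 4 = 0, which agrees with 1 − 1 = 0.
(K is a triangulation of the circle S^1.)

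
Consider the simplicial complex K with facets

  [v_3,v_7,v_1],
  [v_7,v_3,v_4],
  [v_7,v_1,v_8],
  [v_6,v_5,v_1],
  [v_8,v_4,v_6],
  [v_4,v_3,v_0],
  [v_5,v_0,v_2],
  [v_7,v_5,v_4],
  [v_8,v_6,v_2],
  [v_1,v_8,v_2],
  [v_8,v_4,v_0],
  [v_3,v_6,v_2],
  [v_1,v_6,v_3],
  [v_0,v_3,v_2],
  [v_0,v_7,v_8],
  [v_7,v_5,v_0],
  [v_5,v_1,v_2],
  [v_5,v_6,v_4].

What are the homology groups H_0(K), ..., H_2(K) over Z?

Fix the vertex order v_0 < v_1 < v_2 < v_3 < v_4 < v_5 < v_6 < v_7 < v_8 and write every simplex with vertices in increasing order. Then dim K = 2 and the simplices of K are:

  0-simplices (9): [v_0], [v_1], [v_2], [v_3], [v_4], [v_5], [v_6], [v_7], [v_8]
  1-simplices (27): (27 of them)
  2-simplices (18): (18 of them)

Hence C_0 ≅ Z^9, C_1 ≅ Z^27, C_2 ≅ Z^18.

The boundary map ∂_1: C_1 → C_0 sends each edge [p,q] (with p < q) to q − p. For instance
  ∂[v_0,v_4] = [v_4] − [v_0].
The resulting 9×27 matrix has rank 8, and its Smith normal form has invariant factors (1,1,1,1,1,1,1,1).

∂_2: C_2 → C_1 maps a triangle to the signed sum of its edges. For instance
  ∂[v_3,v_4,v_7] = [v_4,v_7] − [v_3,v_7] + [v_3,v_4],
  ∂[v_1,v_3,v_6] = [v_3,v_6] − [v_1,v_6] + [v_1,v_3].
This gives a 27×18 integer matrix of rank 18; reducing to Smith normal form yields diagonal entries (1,1,1,1,1,1,1,1,1,1,1,1,1,1,1,1,1,2).

From H_k ≅ ker(∂_k) / im(∂_{k+1}) we obtain:

  H_0: rank C_0 − rank ∂_1 = 9 − 8 = 1, and the invariant factors of ∂_1 are all 1, so H_0 = Z.
  H_1: rank ker ∂_1 − rank ∂_2 = (27 − 8) − 18 = 1, and ∂_2 has invariant factor 2 > 1, so H_1 = Z ⊕ Z/2.
  H_2: rank ker ∂_2 − rank ∂_3 = (18 − 18) − 0 = 0, and there is no ∂_3, so H_2 = 0.

H_0 ≅ Z,  H_1 ≅ Z ⊕ Z/2,  H_2 = 0.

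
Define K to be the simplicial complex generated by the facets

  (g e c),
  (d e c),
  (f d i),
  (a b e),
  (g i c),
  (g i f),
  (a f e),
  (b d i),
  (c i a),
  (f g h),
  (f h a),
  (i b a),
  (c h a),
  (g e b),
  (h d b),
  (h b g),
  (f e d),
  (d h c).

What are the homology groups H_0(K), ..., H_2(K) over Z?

Fix the vertex order a < b < c < d < e < f < g < h < i and write every simplex with vertices in increasing order. Then dim K = 2 and the simplices of K are:

  0-simplices (9): a, b, c, d, e, f, g, h, i
  1-simplices (27): ab, ac, ae, af, ah, ai, bd, be, bg, bh, bi, cd, ce, cg, ch, ci, de, df, dh, di, ef, eg, fg, fh, fi, gh, gi
  2-simplices (18): abe, abi, ach, aci, aef, afh, bdh, bdi, beg, bgh, cde, cdh, ceg, cgi, def, dfi, fgh, fgi

so the chain groups are C_0 ≅ Z^9, C_1 ≅ Z^27, C_2 ≅ Z^18.

∂_1: C_1 → C_0 maps an edge to its endpoints' difference, ∂[p,q] = q − p.
The 9×27 boundary matrix has rank 8 and Smith normal form diag(1,1,1,1,1,1,1,1).

Boundary ∂_2: C_2 → C_1 sends each 2-simplex [p,q,r] to [q,r] − [p,r] + [p,q]. For instance
  ∂ceg = eg − cg + ce,
  ∂fgi = gi − fi + fg.
This gives a 27×18 integer matrix of rank 17; reducing to Smith normal form yields diagonal entries (1,1,1,1,1,1,1,1,1,1,1,1,1,1,1,1,1).

Reading off H_k = ker ∂_k / im ∂_{k+1}:

  H_0: rank C_0 − rank ∂_1 = 9 − 8 = 1, and the invariant factors of ∂_1 are all 1, so H_0 = Z.
  H_1: rank ker ∂_1 − rank ∂_2 = (27 − 8) − 17 = 2, and the invariant factors of ∂_2 are all 1, so H_1 = Z^2.
  H_2: rank ker ∂_2 − rank ∂_3 = (18 − 17) − 0 = 1, and there is no ∂_3, so H_2 = Z.

As a check, the Euler characteristic is 9 − 27 + 18 = 0, which agrees with 1 − 2 + 1 = 0.

H_0 ≅ Z,  H_1 ≅ Z^2,  H_2 ≅ Z.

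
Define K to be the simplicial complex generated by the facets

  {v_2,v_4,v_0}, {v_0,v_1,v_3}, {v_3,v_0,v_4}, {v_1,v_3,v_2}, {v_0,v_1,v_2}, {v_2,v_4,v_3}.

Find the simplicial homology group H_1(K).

H_1 ≅ 0.

We work with the vertex ordering v_0 < v_1 < v_2 < v_3 < v_4. The simplices of K, each written with vertices in increasing order, are:

  0-simplices (5): [v_0], [v_1], [v_2], [v_3], [v_4]
  1-simplices (9): [v_0,v_1], [v_0,v_2], [v_0,v_3], [v_0,v_4], [v_1,v_2], [v_1,v_3], [v_2,v_3], [v_2,v_4], [v_3,v_4]
  2-simplices (6): [v_0,v_1,v_2], [v_0,v_1,v_3], [v_0,v_2,v_4], [v_0,v_3,v_4], [v_1,v_2,v_3], [v_2,v_3,v_4]

giving chain groups C_0 ≅ Z^5, C_1 ≅ Z^9, C_2 ≅ Z^6.

Boundary ∂_1: C_1 → C_0 is given by ∂[p,q] = [q] − [p].
The resulting 5×9 matrix has rank 4, and its Smith normal form has invariant factors (1,1,1,1).

Boundary ∂_2: C_2 → C_1 acts by ∂[p,q,r] = [q,r] − [p,r] + [p,q]. For instance
  ∂[v_0,v_2,v_4] = [v_2,v_4] − [v_0,v_4] + [v_0,v_2],
  ∂[v_2,v_3,v_4] = [v_3,v_4] − [v_2,v_4] + [v_2,v_3].
As a 9×6 matrix over Z this has rank 5, with invariant factors (1,1,1,1,1).

Now H_k = ker ∂_k / im ∂_{k+1}, so:

  H_1: rank ker ∂_1 − rank ∂_2 = (9 − 4) − 5 = 0, and the invariant factors of ∂_2 are all 1, so H_1 ≅ 0.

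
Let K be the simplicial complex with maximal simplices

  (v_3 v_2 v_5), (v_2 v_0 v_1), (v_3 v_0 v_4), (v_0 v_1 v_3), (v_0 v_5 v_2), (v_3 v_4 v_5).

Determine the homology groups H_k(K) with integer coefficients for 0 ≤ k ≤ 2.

Fix the vertex order v_0 < v_1 < v_2 < v_3 < v_4 < v_5 and write every simplex with vertices in increasing order. Then dim K = 2 and the simplices of K are:

  0-simplices (6): [v_0], [v_1], [v_2], [v_3], [v_4], [v_5]
  1-simplices (12): [v_0,v_1], [v_0,v_2], [v_0,v_3], [v_0,v_4], [v_0,v_5], [v_1,v_2], [v_1,v_3], [v_2,v_3], [v_2,v_5], [v_3,v_4], [v_3,v_5], [v_4,v_5]
  2-simplices (6): [v_0,v_1,v_2], [v_0,v_1,v_3], [v_0,v_2,v_5], [v_0,v_3,v_4], [v_2,v_3,v_5], [v_3,v_4,v_5]

giving chain groups C_0 ≅ Z^6, C_1 ≅ Z^12, C_2 ≅ Z^6.

The boundary map ∂_1: C_1 → C_0 is given by ∂[p,q] = [q] − [p].
As a 6×12 matrix over Z this has rank 5, with invariant factors (1,1,1,1,1).

The boundary map ∂_2: C_2 → C_1 maps a triangle to the signed sum of its edges. For instance
  ∂[v_0,v_3,v_4] = [v_3,v_4] − [v_0,v_4] + [v_0,v_3],
  ∂[v_0,v_1,v_3] = [v_1,v_3] − [v_0,v_3] + [v_0,v_1].
This gives a 12×6 integer matrix of rank 6; reducing to Smith normal form yields diagonal entries (1,1,1,1,1,1).

Computing H_k = (kernel of ∂_k) / (image of ∂_{k+1}):

  H_0: rank C_0 − rank ∂_1 = 6 − 5 = 1, and the invariant factors of ∂_1 are all 1, so H_0 = Z.
  H_1: rank ker ∂_1 − rank ∂_2 = (12 − 5) − 6 = 1, and the invariant factors of ∂_2 are all 1, so H_1 = Z.
  H_2: rank ker ∂_2 − rank ∂_3 = (6 − 6) − 0 = 0, and there is no ∂_3, so H_2 = 0.

H_0 = Z,  H_1 = Z,  H_2 = 0.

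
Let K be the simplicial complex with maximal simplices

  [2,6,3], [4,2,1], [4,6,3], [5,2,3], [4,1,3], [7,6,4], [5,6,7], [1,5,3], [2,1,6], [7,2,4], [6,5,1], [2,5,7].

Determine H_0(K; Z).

H_0 = Z.

Order the vertices as 1 < 2 < 3 < 4 < 5 < 6 < 7. Listing each simplex with vertices in this order, K has dimension 2 with simplices:

  0-simplices (7): [1], [2], [3], [4], [5], [6], [7]
  1-simplices (18): [1,2], [1,3], [1,4], [1,5], [1,6], [2,3], [2,4], [2,5], [2,6], [2,7], [3,4], [3,5], [3,6], [4,6], [4,7], [5,6], [5,7], [6,7]
  2-simplices (12): [1,2,4], [1,2,6], [1,3,4], [1,3,5], [1,5,6], [2,3,5], [2,3,6], [2,4,7], [2,5,7], [3,4,6], [4,6,7], [5,6,7]

so the chain groups are C_0 ≅ Z^7, C_1 ≅ Z^18, C_2 ≅ Z^12.

The boundary map ∂_1: C_1 → C_0 maps an edge to its endpoints' difference, ∂[p,q] = q − p. For instance
  ∂[2,3] = [3] − [2].
This gives a 7×18 integer matrix of rank 6; reducing to Smith normal form yields diagonal entries (1,1,1,1,1,1).

∂_2: C_2 → C_1 acts by ∂[p,q,r] = [q,r] − [p,r] + [p,q]. For instance
  ∂[2,5,7] = [5,7] − [2,7] + [2,5],
  ∂[1,2,4] = [2,4] − [1,4] + [1,2].
The 18×12 boundary matrix has rank 12 and Smith normal form diag(1,1,1,1,1,1,1,1,1,1,1,2).

Computing H_k = (kernel of ∂_k) / (image of ∂_{k+1}):

  H_0: rank C_0 − rank ∂_1 = 7 − 6 = 1, and the invariant factors of ∂_1 are all 1, so H_0 = Z.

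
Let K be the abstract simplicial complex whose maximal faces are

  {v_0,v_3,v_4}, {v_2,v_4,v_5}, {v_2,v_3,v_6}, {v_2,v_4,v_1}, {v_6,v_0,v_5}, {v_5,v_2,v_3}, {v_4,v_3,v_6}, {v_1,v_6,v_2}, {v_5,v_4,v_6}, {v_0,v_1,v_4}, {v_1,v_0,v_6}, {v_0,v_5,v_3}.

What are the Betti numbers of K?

b_0 = 1, b_1 = 0, b_2 = 0.

Fix the vertex order v_0 < v_1 < v_2 < v_3 < v_4 < v_5 < v_6 and write every simplex with vertices in increasing order. Then dim K = 2 and the simplices of K are:

  0-simplices (7): [v_0], [v_1], [v_2], [v_3], [v_4], [v_5], [v_6]
  1-simplices (18): (18 of them)
  2-simplices (12): (12 of them)

giving chain groups C_0 ≅ Z^7, C_1 ≅ Z^18, C_2 ≅ Z^12.

Boundary ∂_1: C_1 → C_0 maps an edge to its endpoints' difference, ∂[p,q] = q − p.
This gives a 7×18 integer matrix of rank 6; reducing to Smith normal form yields diagonal entries (1,1,1,1,1,1).

∂_2: C_2 → C_1 acts by ∂[p,q,r] = [q,r] − [p,r] + [p,q]. For instance
  ∂[v_0,v_5,v_6] = [v_5,v_6] − [v_0,v_6] + [v_0,v_5],
  ∂[v_2,v_3,v_6] = [v_3,v_6] − [v_2,v_6] + [v_2,v_3].
As a 18×12 matrix over Z this has rank 12, with invariant factors (1,1,1,1,1,1,1,1,1,1,1,2).

Computing H_k = (kernel of ∂_k) / (image of ∂_{k+1}):

  H_0: rank C_0 − rank ∂_1 = 7 − 6 = 1, and the invariant factors of ∂_1 are all 1, so H_0 = Z.
  H_1: rank ker ∂_1 − rank ∂_2 = (18 − 6) − 12 = 0, and ∂_2 has invariant factor 2 > 1, so H_1 = Z/2Z.
  H_2: rank ker ∂_2 − rank ∂_3 = (12 − 12) − 0 = 0, and there is no ∂_3, so H_2 = 0.

Hence the Betti numbers are b_0 = 1, b_1 = 0, b_2 = 0.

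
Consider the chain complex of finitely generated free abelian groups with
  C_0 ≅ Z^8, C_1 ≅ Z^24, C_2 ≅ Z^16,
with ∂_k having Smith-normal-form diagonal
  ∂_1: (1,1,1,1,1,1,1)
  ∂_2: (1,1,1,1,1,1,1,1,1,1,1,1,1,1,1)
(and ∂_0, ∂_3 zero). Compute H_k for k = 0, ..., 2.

H_0 ≅ Z,  H_1 ≅ Z^2,  H_2 ≅ Z.

H_0: b_0 = 8 − 0 − 7 = 1; torsion from ∂_1 factors > 1: none. So H_0 ≅ Z.
H_1: b_1 = 24 − 7 − 15 = 2; torsion from ∂_2 factors > 1: none. So H_1 ≅ Z^2.
H_2: b_2 = 16 − 15 − 0 = 1; torsion from ∂_3 factors > 1: none. So H_2 ≅ Z.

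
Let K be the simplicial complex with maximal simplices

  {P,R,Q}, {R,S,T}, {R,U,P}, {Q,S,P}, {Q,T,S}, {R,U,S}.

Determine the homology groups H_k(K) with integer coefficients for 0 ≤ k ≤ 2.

H_0 = Z,  H_1 = Z,  H_2 = 0.

We work with the vertex ordering P < Q < R < S < T < U. The simplices of K, each written with vertices in increasing order, are:

  0-simplices (6): P, Q, R, S, T, U
  1-simplices (12): PQ, PR, PS, PU, QR, QS, QT, RS, RT, RU, ST, SU
  2-simplices (6): PQR, PQS, PRU, QST, RST, RSU

Hence C_0 ≅ Z^6, C_1 ≅ Z^12, C_2 ≅ Z^6.

Boundary ∂_1: C_1 → C_0 is given by ∂[p,q] = [q] − [p]. For instance
  ∂RS = S − R.
This gives a 6×12 integer matrix of rank 5; reducing to Smith normal form yields diagonal entries (1,1,1,1,1).

The boundary map ∂_2: C_2 → C_1 acts by ∂[p,q,r] = [q,r] − [p,r] + [p,q]. For instance
  ∂QST = ST − QT + QS,
  ∂RST = ST − RT + RS.
The 12×6 boundary matrix has rank 6 and Smith normal form diag(1,1,1,1,1,1).

Computing H_k = (kernel of ∂_k) / (image of ∂_{k+1}):

  H_0: rank C_0 − rank ∂_1 = 6 − 5 = 1, and the invariant factors of ∂_1 are all 1, so H_0 ≅ Z.
  H_1: rank ker ∂_1 − rank ∂_2 = (12 − 5) − 6 = 1, and the invariant factors of ∂_2 are all 1, so H_1 ≅ Z.
  H_2: rank ker ∂_2 − rank ∂_3 = (6 − 6) − 0 = 0, and there is no ∂_3, so H_2 ≅ 0.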